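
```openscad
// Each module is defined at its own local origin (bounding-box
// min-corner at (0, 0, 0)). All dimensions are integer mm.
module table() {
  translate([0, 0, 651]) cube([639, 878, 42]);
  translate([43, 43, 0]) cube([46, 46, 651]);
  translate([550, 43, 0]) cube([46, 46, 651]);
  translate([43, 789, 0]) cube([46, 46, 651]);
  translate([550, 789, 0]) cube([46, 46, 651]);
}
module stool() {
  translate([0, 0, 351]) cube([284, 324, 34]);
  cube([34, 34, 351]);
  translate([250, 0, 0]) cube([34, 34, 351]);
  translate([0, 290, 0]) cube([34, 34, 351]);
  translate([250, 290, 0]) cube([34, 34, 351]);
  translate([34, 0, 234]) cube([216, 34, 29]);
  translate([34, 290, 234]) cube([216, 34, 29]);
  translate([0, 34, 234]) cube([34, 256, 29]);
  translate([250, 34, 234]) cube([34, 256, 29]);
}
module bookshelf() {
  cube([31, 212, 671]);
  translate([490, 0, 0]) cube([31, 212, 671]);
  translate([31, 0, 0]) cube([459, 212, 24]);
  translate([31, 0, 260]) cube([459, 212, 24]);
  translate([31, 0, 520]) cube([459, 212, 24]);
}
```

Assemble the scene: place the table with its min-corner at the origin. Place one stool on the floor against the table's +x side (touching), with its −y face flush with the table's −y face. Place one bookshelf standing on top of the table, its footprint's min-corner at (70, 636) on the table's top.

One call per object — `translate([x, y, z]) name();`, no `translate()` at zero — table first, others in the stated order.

table();
translate([639, 0, 0]) stool();
translate([70, 636, 693]) bookshelf();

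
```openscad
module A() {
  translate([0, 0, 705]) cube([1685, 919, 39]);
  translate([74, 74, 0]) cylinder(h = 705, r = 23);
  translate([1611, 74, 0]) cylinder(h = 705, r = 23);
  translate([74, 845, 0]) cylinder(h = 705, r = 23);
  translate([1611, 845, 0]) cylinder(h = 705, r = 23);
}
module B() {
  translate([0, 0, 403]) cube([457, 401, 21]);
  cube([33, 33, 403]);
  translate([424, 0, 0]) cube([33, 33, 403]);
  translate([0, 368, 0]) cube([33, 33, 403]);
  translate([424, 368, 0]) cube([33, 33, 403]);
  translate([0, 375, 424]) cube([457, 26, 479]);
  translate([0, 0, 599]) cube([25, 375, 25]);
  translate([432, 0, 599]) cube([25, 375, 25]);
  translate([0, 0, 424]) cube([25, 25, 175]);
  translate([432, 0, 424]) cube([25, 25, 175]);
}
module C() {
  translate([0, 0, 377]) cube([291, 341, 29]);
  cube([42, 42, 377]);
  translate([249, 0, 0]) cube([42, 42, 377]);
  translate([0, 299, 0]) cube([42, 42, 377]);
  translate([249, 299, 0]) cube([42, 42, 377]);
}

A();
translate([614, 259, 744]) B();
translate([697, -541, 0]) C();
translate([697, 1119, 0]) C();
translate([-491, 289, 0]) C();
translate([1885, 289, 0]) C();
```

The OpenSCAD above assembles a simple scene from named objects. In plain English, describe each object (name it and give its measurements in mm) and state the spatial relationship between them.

A is a table: top 1685 mm (x) × 919 mm (y), 39 mm thick, upper face at z = 744 mm, on four round legs of 46 mm diameter, each leg's bounding box inset 51 mm from the nearest pair of top edges, running from z = 0 to the bottom of the top.

B is a chair: 457×401 mm seat, 21 mm thick, top at z = 424 mm, on four 33 mm square corner legs flush with the seat edges. A 26 mm thick backrest slab spans the full seat width, extending 479 mm above the seat top, its back face flush with the seat's +y edge. Two armrests of 25×25 mm section run along each side from the seat's front edge to the front of the backrest, top faces 200 mm above the seat top and outer faces flush with the seat's x-edges; a 25×25 mm post under the front of each armrest stands on the seat at the front corner.

C is a simple wooden stool: a rectangular seat 291 mm (x) by 341 mm (y), 29 mm thick, top face at z = 406 mm, on four square legs, each 42×42 mm in cross-section. The legs rest on z = 0, each flush with a corner of the seat.

The chair is on top of the table, centred. Four stools sit around the table at the −y, +y, −x, +x sides.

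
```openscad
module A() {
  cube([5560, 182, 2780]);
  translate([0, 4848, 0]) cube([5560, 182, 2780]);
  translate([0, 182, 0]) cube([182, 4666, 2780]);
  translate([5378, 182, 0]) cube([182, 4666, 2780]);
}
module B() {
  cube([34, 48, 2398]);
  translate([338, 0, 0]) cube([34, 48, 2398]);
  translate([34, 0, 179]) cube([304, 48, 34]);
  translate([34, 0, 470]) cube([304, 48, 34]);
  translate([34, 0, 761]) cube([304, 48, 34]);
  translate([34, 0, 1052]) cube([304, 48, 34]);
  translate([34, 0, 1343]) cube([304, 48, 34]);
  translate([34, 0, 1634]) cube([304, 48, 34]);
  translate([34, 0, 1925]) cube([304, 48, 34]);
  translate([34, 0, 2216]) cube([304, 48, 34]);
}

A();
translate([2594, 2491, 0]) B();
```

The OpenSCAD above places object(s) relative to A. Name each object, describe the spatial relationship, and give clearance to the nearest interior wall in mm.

A is a house frame. B is a ladder. The ladder sits inside the house frame, centred. The clearance to the nearest interior wall is 2309 mm.

Clearances: x = 2412, y = 2309; minimum 2309 mm.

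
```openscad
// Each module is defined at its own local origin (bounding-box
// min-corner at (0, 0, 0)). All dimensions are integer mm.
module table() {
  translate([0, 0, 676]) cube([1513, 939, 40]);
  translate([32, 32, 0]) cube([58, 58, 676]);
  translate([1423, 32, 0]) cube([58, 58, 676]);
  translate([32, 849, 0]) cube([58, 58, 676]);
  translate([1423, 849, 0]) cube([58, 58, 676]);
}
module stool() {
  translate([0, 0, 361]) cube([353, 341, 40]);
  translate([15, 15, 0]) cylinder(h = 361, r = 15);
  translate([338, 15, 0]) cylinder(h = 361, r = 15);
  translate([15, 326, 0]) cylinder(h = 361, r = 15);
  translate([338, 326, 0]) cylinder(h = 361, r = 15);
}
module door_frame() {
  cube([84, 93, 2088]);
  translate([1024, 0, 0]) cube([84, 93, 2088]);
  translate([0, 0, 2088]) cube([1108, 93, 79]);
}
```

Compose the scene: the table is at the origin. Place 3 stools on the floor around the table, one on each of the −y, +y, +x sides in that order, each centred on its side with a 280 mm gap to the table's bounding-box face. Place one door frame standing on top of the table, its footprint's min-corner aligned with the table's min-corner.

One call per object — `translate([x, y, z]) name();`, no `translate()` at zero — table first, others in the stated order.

table();
translate([580, -621, 0]) stool();
translate([580, 1219, 0]) stool();
translate([1793, 299, 0]) stool();
translate([0, 0, 716]) door_frame();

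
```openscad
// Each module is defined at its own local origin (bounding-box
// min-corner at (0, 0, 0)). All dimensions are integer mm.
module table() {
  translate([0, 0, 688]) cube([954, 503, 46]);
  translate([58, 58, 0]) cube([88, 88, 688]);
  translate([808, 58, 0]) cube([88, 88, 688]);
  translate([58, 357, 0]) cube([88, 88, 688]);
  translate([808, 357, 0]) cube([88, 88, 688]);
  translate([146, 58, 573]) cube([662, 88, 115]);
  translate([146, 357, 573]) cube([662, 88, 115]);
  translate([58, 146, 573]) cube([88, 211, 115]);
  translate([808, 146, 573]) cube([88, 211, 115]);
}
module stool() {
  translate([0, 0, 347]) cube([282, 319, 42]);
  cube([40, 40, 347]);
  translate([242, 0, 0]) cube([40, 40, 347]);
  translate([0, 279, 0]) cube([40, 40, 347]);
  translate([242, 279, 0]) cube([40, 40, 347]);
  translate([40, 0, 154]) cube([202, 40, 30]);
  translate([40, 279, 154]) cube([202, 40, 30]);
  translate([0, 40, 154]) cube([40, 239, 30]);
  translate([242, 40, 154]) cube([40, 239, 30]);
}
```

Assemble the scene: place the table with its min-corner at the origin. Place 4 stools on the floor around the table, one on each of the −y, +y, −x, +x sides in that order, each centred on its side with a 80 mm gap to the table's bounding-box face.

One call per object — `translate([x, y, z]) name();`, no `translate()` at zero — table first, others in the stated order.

table();
translate([336, -399, 0]) stool();
translate([336, 583, 0]) stool();
translate([-362, 92, 0]) stool();
translate([1034, 92, 0]) stool();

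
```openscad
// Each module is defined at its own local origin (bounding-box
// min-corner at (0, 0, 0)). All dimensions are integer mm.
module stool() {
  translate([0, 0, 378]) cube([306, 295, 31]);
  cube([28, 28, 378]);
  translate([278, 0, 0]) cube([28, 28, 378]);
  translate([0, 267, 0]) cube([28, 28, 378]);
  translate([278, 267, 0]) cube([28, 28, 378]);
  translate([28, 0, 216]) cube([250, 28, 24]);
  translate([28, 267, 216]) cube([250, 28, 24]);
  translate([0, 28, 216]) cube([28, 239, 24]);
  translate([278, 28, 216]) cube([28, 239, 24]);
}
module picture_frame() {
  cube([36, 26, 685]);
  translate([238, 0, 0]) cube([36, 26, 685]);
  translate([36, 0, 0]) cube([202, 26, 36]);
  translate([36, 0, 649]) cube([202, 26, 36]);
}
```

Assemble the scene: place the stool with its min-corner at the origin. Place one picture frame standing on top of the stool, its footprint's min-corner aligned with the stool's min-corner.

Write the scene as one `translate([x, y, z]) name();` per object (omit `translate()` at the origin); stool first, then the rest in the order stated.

stool();
translate([0, 0, 409]) picture_frame();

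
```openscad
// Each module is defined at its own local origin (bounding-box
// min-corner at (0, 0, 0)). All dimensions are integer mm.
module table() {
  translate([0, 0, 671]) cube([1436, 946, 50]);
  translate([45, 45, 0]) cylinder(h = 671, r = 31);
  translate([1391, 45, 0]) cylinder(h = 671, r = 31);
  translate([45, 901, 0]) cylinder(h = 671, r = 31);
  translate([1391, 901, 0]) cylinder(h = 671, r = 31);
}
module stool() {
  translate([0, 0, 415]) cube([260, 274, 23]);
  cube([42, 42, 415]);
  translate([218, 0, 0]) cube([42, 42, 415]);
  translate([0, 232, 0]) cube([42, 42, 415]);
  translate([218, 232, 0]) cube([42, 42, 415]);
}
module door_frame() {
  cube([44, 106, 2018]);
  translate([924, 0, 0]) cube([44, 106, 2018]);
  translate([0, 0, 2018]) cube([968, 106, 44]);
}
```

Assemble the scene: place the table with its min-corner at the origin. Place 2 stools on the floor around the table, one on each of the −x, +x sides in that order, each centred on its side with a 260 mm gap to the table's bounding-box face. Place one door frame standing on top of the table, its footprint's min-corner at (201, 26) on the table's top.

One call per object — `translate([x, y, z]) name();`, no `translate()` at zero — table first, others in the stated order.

table();
translate([-520, 336, 0]) stool();
translate([1696, 336, 0]) stool();
translate([201, 26, 721]) door_frame();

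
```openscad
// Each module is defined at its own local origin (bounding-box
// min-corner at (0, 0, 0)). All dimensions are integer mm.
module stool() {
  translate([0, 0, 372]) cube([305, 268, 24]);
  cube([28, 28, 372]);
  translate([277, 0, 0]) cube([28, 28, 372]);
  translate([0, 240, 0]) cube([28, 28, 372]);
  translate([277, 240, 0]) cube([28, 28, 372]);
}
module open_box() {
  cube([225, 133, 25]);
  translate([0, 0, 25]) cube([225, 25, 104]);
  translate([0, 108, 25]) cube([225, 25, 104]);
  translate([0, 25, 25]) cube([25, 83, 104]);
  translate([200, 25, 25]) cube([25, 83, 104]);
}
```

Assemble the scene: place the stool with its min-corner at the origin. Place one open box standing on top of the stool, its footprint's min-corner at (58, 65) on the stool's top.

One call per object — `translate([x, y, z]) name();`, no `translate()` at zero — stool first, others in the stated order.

stool();
translate([58, 65, 396]) open_box();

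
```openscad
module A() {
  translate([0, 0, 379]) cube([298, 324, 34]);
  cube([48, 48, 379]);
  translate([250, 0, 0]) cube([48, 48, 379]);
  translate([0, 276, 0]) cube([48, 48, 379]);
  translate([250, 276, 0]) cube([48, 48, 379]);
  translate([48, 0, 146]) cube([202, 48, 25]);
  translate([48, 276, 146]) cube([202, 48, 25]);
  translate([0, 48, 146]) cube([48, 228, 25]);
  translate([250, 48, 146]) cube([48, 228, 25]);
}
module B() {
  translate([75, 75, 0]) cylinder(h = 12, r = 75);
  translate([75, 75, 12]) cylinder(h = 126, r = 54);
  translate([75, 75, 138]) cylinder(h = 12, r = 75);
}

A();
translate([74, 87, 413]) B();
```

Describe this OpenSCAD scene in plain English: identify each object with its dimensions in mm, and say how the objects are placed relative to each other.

A is a simple wooden stool: a rectangular seat 298 mm (x) by 324 mm (y), 34 mm thick, top face at z = 413 mm, on four square legs, each 48×48 mm in cross-section. The legs rest on z = 0, each flush with a corner of the seat. Four stretchers, 48 mm wide and 25 mm tall, connect adjacent legs with their undersides at z = 146 mm, each running between the inner faces of the legs it joins and aligned with the legs' outer faces on the other axis.

B is a spool: two coaxial disc flanges of radius 75 mm and thickness 12 mm, joined by a core cylinder of radius 54 mm and height 126 mm. The lower flange rests on z = 0 and the three cylinders share a vertical axis.

The spool is on top of the stool, centred.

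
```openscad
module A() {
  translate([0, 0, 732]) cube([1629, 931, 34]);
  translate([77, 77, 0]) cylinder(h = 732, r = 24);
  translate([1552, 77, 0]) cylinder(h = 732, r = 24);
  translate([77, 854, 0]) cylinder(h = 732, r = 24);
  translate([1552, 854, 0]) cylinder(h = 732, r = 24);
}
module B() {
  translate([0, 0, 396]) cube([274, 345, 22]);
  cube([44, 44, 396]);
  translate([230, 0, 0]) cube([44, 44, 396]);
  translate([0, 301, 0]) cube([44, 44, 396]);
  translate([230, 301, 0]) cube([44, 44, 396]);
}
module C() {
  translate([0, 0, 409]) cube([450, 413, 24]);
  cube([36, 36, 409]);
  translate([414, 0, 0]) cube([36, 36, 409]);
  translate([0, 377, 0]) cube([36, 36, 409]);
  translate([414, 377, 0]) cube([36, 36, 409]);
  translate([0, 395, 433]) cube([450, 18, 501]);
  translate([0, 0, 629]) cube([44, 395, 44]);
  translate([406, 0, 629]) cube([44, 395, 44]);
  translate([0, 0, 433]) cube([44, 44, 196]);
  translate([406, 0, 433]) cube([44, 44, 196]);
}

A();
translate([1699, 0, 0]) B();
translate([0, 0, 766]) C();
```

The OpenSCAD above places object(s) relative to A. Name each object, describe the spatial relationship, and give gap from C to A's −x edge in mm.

A is a table. B is a stool. C is a chair. The stool is on the floor beside the table on its +x side. The chair is on top of the table. The gap from the chair to the table's −x edge is 0 mm.

The chair's min-x is at 0; the table's min-x is 0; gap = 0 mm.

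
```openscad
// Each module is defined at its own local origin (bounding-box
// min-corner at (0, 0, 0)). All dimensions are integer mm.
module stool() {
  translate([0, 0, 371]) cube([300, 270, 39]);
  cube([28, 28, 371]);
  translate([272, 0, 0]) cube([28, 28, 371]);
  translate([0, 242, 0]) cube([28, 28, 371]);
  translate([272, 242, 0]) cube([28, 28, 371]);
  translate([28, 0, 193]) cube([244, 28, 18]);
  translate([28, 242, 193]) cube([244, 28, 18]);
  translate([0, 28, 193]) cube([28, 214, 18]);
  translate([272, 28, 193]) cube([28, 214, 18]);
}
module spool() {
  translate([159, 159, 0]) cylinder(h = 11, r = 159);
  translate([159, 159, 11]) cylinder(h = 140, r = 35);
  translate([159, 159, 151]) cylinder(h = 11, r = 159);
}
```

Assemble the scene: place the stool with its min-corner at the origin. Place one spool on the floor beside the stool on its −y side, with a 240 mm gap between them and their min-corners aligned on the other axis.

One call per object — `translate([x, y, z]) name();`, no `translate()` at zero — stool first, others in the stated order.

stool();
translate([0, -558, 0]) spool();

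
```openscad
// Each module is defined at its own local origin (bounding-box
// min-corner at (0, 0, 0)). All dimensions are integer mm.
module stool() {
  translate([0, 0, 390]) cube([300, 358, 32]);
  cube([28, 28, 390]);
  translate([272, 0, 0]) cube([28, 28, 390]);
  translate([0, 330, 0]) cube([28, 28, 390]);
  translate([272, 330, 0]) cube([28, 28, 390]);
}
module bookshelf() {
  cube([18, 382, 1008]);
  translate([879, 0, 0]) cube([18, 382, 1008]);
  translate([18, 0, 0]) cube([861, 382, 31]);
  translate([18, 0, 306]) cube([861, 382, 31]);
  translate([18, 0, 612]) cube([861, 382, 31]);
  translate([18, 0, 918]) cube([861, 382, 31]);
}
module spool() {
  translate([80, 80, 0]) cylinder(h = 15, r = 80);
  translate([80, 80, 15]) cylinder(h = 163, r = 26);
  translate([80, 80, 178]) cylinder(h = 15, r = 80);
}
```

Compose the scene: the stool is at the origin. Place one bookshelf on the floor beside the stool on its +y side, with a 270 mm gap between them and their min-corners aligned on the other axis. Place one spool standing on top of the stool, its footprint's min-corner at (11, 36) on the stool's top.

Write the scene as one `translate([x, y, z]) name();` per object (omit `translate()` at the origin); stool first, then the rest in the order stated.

stool();
translate([0, 628, 0]) bookshelf();
translate([11, 36, 422]) spool();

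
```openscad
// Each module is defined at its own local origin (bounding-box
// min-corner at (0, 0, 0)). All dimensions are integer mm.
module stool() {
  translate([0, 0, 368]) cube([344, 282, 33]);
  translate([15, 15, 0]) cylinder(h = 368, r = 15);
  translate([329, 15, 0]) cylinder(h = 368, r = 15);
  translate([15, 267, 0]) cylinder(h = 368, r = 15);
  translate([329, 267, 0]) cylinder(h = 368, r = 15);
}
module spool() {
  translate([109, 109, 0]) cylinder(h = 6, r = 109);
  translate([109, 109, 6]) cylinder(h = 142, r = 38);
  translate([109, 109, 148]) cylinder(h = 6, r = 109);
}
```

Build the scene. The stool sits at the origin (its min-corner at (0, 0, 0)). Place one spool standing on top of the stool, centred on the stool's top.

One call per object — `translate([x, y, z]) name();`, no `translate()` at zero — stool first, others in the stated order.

stool();
translate([63, 32, 401]) spool();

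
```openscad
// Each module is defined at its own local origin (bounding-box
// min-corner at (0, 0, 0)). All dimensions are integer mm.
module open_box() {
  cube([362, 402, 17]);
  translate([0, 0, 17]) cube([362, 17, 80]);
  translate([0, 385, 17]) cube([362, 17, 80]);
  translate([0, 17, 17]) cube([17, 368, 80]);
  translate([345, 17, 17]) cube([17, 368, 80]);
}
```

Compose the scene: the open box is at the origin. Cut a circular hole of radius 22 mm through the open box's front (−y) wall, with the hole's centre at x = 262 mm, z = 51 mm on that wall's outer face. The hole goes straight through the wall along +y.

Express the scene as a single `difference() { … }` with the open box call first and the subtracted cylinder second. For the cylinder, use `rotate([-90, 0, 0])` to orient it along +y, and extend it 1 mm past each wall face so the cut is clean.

difference() {
  open_box();
  translate([262, -1, 51]) rotate([-90, 0, 0]) cylinder(h = 19, r = 22);
}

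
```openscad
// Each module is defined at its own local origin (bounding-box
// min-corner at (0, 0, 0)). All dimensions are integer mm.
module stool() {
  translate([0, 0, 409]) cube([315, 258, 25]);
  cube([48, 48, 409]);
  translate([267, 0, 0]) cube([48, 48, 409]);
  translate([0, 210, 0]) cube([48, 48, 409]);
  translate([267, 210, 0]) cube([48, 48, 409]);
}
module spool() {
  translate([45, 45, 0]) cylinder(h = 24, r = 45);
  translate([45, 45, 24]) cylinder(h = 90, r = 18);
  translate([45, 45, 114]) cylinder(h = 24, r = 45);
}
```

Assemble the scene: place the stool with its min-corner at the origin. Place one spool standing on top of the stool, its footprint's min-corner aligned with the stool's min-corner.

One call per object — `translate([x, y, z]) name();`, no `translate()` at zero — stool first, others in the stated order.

stool();
translate([0, 0, 434]) spool();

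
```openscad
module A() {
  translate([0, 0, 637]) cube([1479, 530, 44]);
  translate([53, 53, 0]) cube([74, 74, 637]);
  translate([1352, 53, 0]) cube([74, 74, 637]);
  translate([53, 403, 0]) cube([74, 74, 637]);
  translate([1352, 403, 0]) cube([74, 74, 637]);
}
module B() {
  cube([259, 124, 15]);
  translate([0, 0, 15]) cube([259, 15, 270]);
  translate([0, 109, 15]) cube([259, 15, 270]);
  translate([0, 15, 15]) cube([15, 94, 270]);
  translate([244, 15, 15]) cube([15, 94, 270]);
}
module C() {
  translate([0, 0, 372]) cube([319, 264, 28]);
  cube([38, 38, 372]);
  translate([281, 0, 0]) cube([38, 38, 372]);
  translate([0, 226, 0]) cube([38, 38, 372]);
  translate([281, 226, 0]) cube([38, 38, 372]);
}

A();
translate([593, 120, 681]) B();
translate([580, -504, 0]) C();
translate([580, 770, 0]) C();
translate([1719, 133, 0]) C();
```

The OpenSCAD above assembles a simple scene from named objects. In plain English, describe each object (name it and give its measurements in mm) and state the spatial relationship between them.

A is a table: top 1479 mm (x) × 530 mm (y), 44 mm thick, upper face at z = 681 mm, on four 74×74 mm square legs, each inset 53 mm from the nearest pair of top edges, running from z = 0 to the bottom of the top.

B is an open-topped rectangular box: outside dimensions 259×124×285 mm, with a uniform wall and base thickness of 15 mm. The base is a full 259×124 slab on the floor; four walls sit on top of the base. The front and back walls (the −y and +y sides) span the full width; the two side walls fit between them.

C is a four-legged stool. The seat is 319×264 mm, 28 mm thick, top at z = 400 mm. It stands on four square legs, each 38×38 mm in cross-section, from z = 0 to the seat underside, each flush with a corner of the seat.

The open box is on top of the table. Three stools sit around the table at the −y, +y, +x sides.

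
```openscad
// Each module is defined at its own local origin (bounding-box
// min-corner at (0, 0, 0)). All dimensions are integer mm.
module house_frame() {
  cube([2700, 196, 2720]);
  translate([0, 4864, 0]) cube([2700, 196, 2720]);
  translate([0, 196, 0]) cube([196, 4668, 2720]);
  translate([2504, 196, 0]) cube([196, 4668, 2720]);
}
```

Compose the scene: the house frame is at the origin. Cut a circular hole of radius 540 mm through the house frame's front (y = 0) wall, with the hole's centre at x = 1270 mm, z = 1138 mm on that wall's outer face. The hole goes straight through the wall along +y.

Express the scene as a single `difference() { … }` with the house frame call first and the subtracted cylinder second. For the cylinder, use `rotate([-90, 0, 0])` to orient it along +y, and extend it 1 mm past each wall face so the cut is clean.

difference() {
  house_frame();
  translate([1270, -1, 1138]) rotate([-90, 0, 0]) cylinder(h = 198, r = 540);
}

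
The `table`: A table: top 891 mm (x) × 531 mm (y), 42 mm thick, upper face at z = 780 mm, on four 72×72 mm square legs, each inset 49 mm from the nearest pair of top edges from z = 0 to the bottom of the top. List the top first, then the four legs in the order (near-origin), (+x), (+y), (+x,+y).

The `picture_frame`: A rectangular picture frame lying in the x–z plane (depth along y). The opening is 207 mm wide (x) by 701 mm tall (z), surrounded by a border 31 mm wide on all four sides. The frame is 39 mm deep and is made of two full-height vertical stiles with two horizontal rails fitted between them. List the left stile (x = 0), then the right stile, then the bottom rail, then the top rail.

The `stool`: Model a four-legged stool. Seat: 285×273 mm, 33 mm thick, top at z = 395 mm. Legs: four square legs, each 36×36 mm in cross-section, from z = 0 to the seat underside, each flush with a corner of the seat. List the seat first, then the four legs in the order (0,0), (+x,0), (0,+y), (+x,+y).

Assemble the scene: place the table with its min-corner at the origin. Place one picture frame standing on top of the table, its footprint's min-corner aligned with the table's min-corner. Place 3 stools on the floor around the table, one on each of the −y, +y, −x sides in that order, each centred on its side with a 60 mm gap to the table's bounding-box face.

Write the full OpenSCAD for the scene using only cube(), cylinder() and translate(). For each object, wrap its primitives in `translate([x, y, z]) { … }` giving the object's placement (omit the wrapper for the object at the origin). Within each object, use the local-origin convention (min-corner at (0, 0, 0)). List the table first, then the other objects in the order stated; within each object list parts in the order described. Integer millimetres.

translate([0, 0, 738]) cube([891, 531, 42]);
translate([49, 49, 0]) cube([72, 72, 738]);
translate([770, 49, 0]) cube([72, 72, 738]);
translate([49, 410, 0]) cube([72, 72, 738]);
translate([770, 410, 0]) cube([72, 72, 738]);
translate([0, 0, 780]) {
  cube([31, 39, 763]);
  translate([238, 0, 0]) cube([31, 39, 763]);
  translate([31, 0, 0]) cube([207, 39, 31]);
  translate([31, 0, 732]) cube([207, 39, 31]);
}
translate([303, -333, 0]) {
  translate([0, 0, 362]) cube([285, 273, 33]);
  cube([36, 36, 362]);
  translate([249, 0, 0]) cube([36, 36, 362]);
  translate([0, 237, 0]) cube([36, 36, 362]);
  translate([249, 237, 0]) cube([36, 36, 362]);
}
translate([303, 591, 0]) {
  translate([0, 0, 362]) cube([285, 273, 33]);
  cube([36, 36, 362]);
  translate([249, 0, 0]) cube([36, 36, 362]);
  translate([0, 237, 0]) cube([36, 36, 362]);
  translate([249, 237, 0]) cube([36, 36, 362]);
}
translate([-345, 129, 0]) {
  translate([0, 0, 362]) cube([285, 273, 33]);
  cube([36, 36, 362]);
  translate([249, 0, 0]) cube([36, 36, 362]);
  translate([0, 237, 0]) cube([36, 36, 362]);
  translate([249, 237, 0]) cube([36, 36, 362]);
}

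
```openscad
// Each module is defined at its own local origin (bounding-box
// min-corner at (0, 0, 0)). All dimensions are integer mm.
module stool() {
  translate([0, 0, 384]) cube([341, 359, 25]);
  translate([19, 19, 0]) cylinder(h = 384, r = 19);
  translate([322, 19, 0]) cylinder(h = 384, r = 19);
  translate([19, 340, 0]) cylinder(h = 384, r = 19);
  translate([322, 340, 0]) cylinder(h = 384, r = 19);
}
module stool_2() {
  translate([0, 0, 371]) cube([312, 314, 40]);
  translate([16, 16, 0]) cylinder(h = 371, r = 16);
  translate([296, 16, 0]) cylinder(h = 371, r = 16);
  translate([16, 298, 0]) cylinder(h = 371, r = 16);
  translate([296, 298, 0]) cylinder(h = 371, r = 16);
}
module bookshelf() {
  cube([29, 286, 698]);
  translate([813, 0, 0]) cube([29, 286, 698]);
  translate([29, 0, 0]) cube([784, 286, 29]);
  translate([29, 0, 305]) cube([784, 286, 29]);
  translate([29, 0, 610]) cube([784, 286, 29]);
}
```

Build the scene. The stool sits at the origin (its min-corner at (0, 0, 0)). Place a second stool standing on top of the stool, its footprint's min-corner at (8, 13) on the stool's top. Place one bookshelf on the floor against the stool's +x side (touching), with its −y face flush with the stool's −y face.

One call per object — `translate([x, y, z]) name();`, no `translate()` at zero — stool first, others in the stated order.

stool();
translate([8, 13, 409]) stool_2();
translate([341, 0, 0]) bookshelf();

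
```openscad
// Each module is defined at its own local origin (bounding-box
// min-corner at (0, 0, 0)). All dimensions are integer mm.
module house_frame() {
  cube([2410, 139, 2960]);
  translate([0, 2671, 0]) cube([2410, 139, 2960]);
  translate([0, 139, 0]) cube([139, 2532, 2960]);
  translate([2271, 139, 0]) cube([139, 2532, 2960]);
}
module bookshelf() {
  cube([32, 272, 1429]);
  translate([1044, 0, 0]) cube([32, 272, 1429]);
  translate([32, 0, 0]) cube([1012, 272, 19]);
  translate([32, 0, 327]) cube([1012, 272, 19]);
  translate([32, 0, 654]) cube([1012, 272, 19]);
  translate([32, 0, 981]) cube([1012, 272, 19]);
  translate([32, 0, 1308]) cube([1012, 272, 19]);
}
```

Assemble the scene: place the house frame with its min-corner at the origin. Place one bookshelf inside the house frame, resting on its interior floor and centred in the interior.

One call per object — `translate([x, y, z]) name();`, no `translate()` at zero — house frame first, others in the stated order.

house_frame();
translate([667, 1269, 0]) bookshelf();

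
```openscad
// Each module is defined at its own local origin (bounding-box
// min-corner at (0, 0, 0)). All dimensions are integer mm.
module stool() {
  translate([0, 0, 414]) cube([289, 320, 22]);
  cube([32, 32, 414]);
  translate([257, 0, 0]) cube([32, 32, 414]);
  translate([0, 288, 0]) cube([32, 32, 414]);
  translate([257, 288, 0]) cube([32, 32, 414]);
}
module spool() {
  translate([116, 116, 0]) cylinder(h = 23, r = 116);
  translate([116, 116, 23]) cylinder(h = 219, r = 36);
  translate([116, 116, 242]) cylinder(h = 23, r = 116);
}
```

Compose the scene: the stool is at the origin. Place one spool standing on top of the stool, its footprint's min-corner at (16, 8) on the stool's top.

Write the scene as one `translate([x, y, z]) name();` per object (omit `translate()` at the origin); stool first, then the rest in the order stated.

stool();
translate([16, 8, 436]) spool();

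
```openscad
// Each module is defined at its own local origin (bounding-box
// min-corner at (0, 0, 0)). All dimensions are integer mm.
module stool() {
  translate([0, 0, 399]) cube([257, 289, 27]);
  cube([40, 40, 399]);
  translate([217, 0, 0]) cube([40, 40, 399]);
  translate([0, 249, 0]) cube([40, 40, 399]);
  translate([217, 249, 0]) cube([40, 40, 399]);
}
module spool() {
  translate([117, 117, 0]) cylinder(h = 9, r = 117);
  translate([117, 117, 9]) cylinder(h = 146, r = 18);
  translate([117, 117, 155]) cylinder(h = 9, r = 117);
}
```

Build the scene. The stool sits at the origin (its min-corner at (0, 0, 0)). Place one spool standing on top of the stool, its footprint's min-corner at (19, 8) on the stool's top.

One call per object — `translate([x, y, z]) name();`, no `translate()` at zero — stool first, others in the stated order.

stool();
translate([19, 8, 426]) spool();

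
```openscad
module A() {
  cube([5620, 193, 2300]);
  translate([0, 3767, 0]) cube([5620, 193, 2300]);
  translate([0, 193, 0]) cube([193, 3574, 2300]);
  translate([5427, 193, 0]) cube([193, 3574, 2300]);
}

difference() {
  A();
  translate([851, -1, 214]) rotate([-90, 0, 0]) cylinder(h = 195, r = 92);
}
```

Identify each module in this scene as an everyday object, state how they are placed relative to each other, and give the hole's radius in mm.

The subtracted cylinder has r = 92 mm.

A is a house frame. The house frame has a circular hole through its front wall. The hole's radius is 92 mm.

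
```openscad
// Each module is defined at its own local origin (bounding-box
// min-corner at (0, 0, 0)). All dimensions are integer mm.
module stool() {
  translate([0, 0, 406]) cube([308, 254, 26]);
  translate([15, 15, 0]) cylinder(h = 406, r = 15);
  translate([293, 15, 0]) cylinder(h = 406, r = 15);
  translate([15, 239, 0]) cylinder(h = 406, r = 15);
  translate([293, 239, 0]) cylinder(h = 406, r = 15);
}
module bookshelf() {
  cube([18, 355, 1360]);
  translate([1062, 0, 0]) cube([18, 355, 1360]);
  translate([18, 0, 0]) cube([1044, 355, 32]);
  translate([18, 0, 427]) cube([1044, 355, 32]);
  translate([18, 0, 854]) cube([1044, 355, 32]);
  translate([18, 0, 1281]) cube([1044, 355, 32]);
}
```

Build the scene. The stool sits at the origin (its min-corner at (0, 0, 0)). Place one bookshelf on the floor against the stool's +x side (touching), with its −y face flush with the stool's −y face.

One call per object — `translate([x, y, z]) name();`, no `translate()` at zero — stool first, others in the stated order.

stool();
translate([308, 0, 0]) bookshelf();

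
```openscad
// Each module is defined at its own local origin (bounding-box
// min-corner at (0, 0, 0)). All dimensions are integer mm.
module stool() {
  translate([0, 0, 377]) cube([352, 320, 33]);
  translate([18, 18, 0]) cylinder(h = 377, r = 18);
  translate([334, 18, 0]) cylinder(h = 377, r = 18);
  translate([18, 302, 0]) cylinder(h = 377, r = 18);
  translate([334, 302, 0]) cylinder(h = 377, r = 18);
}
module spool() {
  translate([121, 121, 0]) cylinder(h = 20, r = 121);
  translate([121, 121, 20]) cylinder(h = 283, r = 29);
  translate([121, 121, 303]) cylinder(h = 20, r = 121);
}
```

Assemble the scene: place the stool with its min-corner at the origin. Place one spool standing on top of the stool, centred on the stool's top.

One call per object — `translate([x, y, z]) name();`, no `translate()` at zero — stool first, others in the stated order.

stool();
translate([55, 39, 410]) spool();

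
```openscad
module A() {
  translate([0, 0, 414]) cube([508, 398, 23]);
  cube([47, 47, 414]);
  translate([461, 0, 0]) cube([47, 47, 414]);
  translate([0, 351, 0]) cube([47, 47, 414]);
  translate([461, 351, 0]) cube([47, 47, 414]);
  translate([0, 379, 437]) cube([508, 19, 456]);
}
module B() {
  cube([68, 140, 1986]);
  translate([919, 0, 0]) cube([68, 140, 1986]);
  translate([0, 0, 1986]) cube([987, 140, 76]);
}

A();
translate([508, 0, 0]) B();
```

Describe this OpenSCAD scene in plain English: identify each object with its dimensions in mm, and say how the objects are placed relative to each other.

A is a chair: 508×398 mm seat, 23 mm thick, top at z = 437 mm, on four 47 mm square corner legs flush with the seat edges. A 19 mm thick backrest slab spans the full seat width, extending 456 mm above the seat top, its back face flush with the seat's +y edge.

B is a door frame. The clear opening is 851 mm wide and 1986 mm high. Two 68 mm wide jambs, 140 mm deep, stand either side of the opening from the floor to the top of the opening. A 76 mm thick head sits across the top of both jambs, spanning the full outside width of the frame.

The door frame is against the chair's +x side, with their −y faces flush.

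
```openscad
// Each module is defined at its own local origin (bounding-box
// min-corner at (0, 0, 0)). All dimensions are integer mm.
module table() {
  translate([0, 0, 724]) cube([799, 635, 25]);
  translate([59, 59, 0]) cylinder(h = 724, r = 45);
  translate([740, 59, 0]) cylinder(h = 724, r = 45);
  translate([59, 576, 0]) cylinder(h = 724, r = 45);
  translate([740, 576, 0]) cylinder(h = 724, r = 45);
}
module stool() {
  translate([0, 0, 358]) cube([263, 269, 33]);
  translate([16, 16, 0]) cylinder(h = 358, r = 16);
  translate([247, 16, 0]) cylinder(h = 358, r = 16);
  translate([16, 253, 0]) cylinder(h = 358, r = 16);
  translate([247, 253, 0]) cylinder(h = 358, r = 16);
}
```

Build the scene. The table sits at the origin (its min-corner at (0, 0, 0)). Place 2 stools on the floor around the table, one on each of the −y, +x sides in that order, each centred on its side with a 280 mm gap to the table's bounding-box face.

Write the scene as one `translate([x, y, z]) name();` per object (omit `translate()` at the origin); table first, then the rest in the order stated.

table();
translate([268, -549, 0]) stool();
translate([1079, 183, 0]) stool();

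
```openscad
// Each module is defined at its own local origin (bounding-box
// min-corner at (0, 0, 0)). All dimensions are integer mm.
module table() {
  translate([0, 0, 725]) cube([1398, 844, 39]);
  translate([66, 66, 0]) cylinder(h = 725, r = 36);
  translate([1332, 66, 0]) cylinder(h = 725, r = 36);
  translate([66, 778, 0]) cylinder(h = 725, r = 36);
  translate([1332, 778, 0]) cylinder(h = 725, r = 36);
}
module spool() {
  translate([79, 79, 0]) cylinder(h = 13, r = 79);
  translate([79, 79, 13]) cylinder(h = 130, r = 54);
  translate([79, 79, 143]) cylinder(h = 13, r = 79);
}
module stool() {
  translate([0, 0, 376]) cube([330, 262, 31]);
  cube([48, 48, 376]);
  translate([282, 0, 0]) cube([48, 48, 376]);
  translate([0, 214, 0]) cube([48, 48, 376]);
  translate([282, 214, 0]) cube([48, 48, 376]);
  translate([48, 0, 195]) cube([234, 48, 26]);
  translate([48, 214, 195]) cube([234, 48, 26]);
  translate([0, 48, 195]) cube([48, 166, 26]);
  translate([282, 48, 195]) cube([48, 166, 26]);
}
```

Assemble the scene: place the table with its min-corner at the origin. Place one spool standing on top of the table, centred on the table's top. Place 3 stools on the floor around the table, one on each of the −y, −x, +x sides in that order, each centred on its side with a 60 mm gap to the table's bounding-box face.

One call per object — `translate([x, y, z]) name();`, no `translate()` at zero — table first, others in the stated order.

table();
translate([620, 343, 764]) spool();
translate([534, -322, 0]) stool();
translate([-390, 291, 0]) stool();
translate([1458, 291, 0]) stool();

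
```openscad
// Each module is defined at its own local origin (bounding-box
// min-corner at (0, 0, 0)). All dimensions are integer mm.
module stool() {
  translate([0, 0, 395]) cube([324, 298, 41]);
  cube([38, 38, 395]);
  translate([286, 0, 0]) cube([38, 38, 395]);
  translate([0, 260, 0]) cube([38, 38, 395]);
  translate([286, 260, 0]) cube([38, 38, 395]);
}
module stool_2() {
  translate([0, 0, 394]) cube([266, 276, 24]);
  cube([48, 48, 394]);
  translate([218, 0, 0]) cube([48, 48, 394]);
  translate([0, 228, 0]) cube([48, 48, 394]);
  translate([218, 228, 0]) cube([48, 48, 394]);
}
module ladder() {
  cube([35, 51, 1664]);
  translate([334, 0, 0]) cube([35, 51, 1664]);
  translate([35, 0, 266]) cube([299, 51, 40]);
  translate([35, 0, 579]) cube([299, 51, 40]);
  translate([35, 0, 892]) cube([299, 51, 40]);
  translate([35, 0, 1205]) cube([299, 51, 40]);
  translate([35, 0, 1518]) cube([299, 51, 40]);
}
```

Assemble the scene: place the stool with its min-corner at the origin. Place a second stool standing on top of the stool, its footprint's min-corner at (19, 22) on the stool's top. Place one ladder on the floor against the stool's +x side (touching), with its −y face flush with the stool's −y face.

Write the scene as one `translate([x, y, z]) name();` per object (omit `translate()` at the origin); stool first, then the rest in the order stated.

stool();
translate([19, 22, 436]) stool_2();
translate([324, 0, 0]) ladder();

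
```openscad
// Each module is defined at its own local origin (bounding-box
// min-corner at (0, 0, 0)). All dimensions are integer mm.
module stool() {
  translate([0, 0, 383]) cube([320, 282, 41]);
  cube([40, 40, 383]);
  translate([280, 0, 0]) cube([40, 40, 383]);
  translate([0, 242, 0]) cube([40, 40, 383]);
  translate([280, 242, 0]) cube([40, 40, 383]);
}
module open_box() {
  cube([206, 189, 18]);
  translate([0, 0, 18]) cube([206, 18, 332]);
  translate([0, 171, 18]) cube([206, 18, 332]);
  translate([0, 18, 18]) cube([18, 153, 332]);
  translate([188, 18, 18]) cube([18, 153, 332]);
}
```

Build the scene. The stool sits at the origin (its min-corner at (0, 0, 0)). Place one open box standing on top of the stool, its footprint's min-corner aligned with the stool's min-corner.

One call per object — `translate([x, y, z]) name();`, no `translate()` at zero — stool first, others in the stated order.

stool();
translate([0, 0, 424]) open_box();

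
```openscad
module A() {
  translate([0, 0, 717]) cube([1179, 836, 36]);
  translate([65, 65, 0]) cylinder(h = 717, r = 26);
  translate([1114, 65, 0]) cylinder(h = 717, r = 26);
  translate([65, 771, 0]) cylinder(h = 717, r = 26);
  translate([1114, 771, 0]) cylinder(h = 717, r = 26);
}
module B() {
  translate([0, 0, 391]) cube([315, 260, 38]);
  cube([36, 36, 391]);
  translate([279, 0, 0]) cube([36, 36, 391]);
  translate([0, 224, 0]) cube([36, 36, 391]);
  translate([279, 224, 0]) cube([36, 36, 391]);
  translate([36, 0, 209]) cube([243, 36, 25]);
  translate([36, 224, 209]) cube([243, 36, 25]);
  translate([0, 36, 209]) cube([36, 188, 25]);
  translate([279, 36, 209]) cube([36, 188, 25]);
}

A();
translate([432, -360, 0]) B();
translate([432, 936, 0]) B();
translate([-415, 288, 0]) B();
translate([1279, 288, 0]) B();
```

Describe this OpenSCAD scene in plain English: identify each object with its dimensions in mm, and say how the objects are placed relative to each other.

A is a rectangular dining table. The top is 1179×836×36 mm with its upper surface at z = 753 mm. It stands on four round legs of 52 mm diameter, each leg's bounding box inset 39 mm from the nearest pair of top edges, running from the floor to the underside of the top.

B is a four-legged stool. The seat is 315×260 mm, 38 mm thick, top at z = 429 mm. It stands on four square legs, each 36×36 mm in cross-section, from z = 0 to the seat underside, each flush with a corner of the seat. Four stretchers, 36 mm wide and 25 mm tall, connect adjacent legs with their undersides at z = 209 mm, each running between the inner faces of the legs it joins and aligned with the legs' outer faces on the other axis.

Four stools sit around the table at the −y, +y, −x, +x sides.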